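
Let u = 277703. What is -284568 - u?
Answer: -562271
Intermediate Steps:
-284568 - u = -284568 - 1*277703 = -284568 - 277703 = -562271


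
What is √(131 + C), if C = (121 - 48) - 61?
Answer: √143 ≈ 11.958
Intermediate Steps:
C = 12 (C = 73 - 61 = 12)
√(131 + C) = √(131 + 12) = √143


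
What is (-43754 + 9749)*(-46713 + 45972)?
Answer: 25197705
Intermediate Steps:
(-43754 + 9749)*(-46713 + 45972) = -34005*(-741) = 25197705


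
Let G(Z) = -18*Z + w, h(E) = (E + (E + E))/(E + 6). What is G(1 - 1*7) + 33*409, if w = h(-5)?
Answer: 13590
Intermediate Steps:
h(E) = 3*E/(6 + E) (h(E) = (E + 2*E)/(6 + E) = (3*E)/(6 + E) = 3*E/(6 + E))
w = -15 (w = 3*(-5)/(6 - 5) = 3*(-5)/1 = 3*(-5)*1 = -15)
G(Z) = -15 - 18*Z (G(Z) = -18*Z - 15 = -15 - 18*Z)
G(1 - 1*7) + 33*409 = (-15 - 18*(1 - 1*7)) + 33*409 = (-15 - 18*(1 - 7)) + 13497 = (-15 - 18*(-6)) + 13497 = (-15 + 108) + 13497 = 93 + 13497 = 13590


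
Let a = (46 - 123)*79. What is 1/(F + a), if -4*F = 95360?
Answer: -1/29923 ≈ -3.3419e-5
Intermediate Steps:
a = -6083 (a = -77*79 = -6083)
F = -23840 (F = -¼*95360 = -23840)
1/(F + a) = 1/(-23840 - 6083) = 1/(-29923) = -1/29923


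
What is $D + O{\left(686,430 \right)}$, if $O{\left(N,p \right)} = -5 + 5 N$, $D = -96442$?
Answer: $-93017$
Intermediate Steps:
$D + O{\left(686,430 \right)} = -96442 + \left(-5 + 5 \cdot 686\right) = -96442 + \left(-5 + 3430\right) = -96442 + 3425 = -93017$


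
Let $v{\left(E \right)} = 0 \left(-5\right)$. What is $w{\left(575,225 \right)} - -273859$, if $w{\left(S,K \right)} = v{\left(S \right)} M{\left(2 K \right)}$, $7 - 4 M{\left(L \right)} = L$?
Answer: $273859$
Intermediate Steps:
$M{\left(L \right)} = \frac{7}{4} - \frac{L}{4}$
$v{\left(E \right)} = 0$
$w{\left(S,K \right)} = 0$ ($w{\left(S,K \right)} = 0 \left(\frac{7}{4} - \frac{2 K}{4}\right) = 0 \left(\frac{7}{4} - \frac{K}{2}\right) = 0$)
$w{\left(575,225 \right)} - -273859 = 0 - -273859 = 0 + 273859 = 273859$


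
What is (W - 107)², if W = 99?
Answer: 64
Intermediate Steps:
(W - 107)² = (99 - 107)² = (-8)² = 64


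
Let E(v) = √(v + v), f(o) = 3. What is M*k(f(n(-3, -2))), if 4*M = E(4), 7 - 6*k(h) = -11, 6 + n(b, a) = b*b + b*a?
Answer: 3*√2/2 ≈ 2.1213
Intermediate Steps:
n(b, a) = -6 + b² + a*b (n(b, a) = -6 + (b*b + b*a) = -6 + (b² + a*b) = -6 + b² + a*b)
k(h) = 3 (k(h) = 7/6 - ⅙*(-11) = 7/6 + 11/6 = 3)
E(v) = √2*√v (E(v) = √(2*v) = √2*√v)
M = √2/2 (M = (√2*√4)/4 = (√2*2)/4 = (2*√2)/4 = √2/2 ≈ 0.70711)
M*k(f(n(-3, -2))) = (√2/2)*3 = 3*√2/2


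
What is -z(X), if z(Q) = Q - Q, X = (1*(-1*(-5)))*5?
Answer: 0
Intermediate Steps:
X = 25 (X = (1*5)*5 = 5*5 = 25)
z(Q) = 0
-z(X) = -1*0 = 0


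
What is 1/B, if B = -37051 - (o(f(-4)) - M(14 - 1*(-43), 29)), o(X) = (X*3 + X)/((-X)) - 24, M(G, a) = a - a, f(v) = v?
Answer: -1/37023 ≈ -2.7010e-5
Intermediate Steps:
M(G, a) = 0
o(X) = -28 (o(X) = (3*X + X)*(-1/X) - 24 = (4*X)*(-1/X) - 24 = -4 - 24 = -28)
B = -37023 (B = -37051 - (-28 - 1*0) = -37051 - (-28 + 0) = -37051 - 1*(-28) = -37051 + 28 = -37023)
1/B = 1/(-37023) = -1/37023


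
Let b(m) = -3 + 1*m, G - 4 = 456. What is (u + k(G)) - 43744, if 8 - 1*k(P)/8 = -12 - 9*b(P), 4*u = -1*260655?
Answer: -303375/4 ≈ -75844.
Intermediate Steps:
G = 460 (G = 4 + 456 = 460)
b(m) = -3 + m
u = -260655/4 (u = (-1*260655)/4 = (¼)*(-260655) = -260655/4 ≈ -65164.)
k(P) = -56 + 72*P (k(P) = 64 - 8*(-12 - 9*(-3 + P)) = 64 - 8*(-12 + (27 - 9*P)) = 64 - 8*(15 - 9*P) = 64 + (-120 + 72*P) = -56 + 72*P)
(u + k(G)) - 43744 = (-260655/4 + (-56 + 72*460)) - 43744 = (-260655/4 + (-56 + 33120)) - 43744 = (-260655/4 + 33064) - 43744 = -128399/4 - 43744 = -303375/4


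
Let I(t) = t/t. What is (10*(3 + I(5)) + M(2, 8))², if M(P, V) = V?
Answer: 2304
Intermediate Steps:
I(t) = 1
(10*(3 + I(5)) + M(2, 8))² = (10*(3 + 1) + 8)² = (10*4 + 8)² = (40 + 8)² = 48² = 2304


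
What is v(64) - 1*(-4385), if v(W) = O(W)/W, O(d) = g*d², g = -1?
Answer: 4321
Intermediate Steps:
O(d) = -d²
v(W) = -W (v(W) = (-W²)/W = -W)
v(64) - 1*(-4385) = -1*64 - 1*(-4385) = -64 + 4385 = 4321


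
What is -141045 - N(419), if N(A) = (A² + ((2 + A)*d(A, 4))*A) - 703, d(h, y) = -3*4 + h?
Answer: -72110296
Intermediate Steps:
d(h, y) = -12 + h
N(A) = -703 + A² + A*(-12 + A)*(2 + A) (N(A) = (A² + ((2 + A)*(-12 + A))*A) - 703 = (A² + ((-12 + A)*(2 + A))*A) - 703 = (A² + A*(-12 + A)*(2 + A)) - 703 = -703 + A² + A*(-12 + A)*(2 + A))
-141045 - N(419) = -141045 - (-703 + 419³ - 24*419 - 9*419²) = -141045 - (-703 + 73560059 - 10056 - 9*175561) = -141045 - (-703 + 73560059 - 10056 - 1580049) = -141045 - 1*71969251 = -141045 - 71969251 = -72110296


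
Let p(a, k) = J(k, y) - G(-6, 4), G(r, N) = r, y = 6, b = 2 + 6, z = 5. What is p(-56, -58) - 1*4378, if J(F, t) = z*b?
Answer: -4332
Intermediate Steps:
b = 8
J(F, t) = 40 (J(F, t) = 5*8 = 40)
p(a, k) = 46 (p(a, k) = 40 - 1*(-6) = 40 + 6 = 46)
p(-56, -58) - 1*4378 = 46 - 1*4378 = 46 - 4378 = -4332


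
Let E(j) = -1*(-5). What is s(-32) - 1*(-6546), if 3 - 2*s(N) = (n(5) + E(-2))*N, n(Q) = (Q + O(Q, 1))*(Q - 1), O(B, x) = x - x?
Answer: 13895/2 ≈ 6947.5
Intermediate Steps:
E(j) = 5
O(B, x) = 0
n(Q) = Q*(-1 + Q) (n(Q) = (Q + 0)*(Q - 1) = Q*(-1 + Q))
s(N) = 3/2 - 25*N/2 (s(N) = 3/2 - (5*(-1 + 5) + 5)*N/2 = 3/2 - (5*4 + 5)*N/2 = 3/2 - (20 + 5)*N/2 = 3/2 - 25*N/2)
s(-32) - 1*(-6546) = (3/2 - 25/2*(-32)) - 1*(-6546) = (3/2 + 400) + 6546 = 803/2 + 6546 = 13895/2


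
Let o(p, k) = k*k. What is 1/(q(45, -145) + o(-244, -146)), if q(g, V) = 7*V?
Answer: 1/20301 ≈ 4.9259e-5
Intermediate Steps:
o(p, k) = k²
1/(q(45, -145) + o(-244, -146)) = 1/(7*(-145) + (-146)²) = 1/(-1015 + 21316) = 1/20301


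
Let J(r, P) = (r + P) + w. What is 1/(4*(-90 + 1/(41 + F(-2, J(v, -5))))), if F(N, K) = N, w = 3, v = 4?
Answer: -39/14036 ≈ -0.0027786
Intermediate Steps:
J(r, P) = 3 + P + r (J(r, P) = (r + P) + 3 = (P + r) + 3 = 3 + P + r)
1/(4*(-90 + 1/(41 + F(-2, J(v, -5))))) = 1/(4*(-90 + 1/(41 - 2))) = 1/(4*(-90 + 1/39)) = 1/(4*(-3509/39)) = 1/(-14036/39) = -39/14036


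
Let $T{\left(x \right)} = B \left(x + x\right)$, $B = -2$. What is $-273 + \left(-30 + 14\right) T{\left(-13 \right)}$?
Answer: $-1105$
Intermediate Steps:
$T{\left(x \right)} = - 4 x$ ($T{\left(x \right)} = - 2 \left(x + x\right) = - 2 \cdot 2 x = - 4 x$)
$-273 + \left(-30 + 14\right) T{\left(-13 \right)} = -273 + \left(-30 + 14\right) \left(\left(-4\right) \left(-13\right)\right) = -273 - 832 = -1105$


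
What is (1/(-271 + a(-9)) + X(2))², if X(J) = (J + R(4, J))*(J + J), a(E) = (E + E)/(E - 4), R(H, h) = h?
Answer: 3143508489/12285025 ≈ 255.88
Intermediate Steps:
a(E) = 2*E/(-4 + E) (a(E) = (2*E)/(-4 + E) = 2*E/(-4 + E))
X(J) = 4*J² (X(J) = (J + J)*(J + J) = (2*J)*(2*J) = 4*J²)
(1/(-271 + a(-9)) + X(2))² = (1/(-271 + 2*(-9)/(-4 - 9)) + 4*2²)² = (1/(-271 + 2*(-9)/(-13)) + 4*4)² = (1/(-271 + 2*(-9)*(-1/13)) + 16)² = (1/(-271 + 18/13) + 16)² = (1/(-3505/13) + 16)² = (-13/3505 + 16)² = (56067/3505)² = 3143508489/12285025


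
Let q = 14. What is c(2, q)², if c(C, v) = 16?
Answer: 256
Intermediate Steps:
c(2, q)² = 16² = 256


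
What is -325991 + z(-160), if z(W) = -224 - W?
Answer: -326055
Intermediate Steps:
-325991 + z(-160) = -325991 + (-224 - 1*(-160)) = -325991 + (-224 + 160) = -325991 - 64 = -326055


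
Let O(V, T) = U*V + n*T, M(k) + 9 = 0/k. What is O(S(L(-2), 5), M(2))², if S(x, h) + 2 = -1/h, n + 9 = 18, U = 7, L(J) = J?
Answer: 232324/25 ≈ 9293.0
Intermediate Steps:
M(k) = -9 (M(k) = -9 + 0/k = -9 + 0 = -9)
n = 9 (n = -9 + 18 = 9)
S(x, h) = -2 - 1/h
O(V, T) = 7*V + 9*T
O(S(L(-2), 5), M(2))² = (7*(-2 - 1/5) + 9*(-9))² = (7*(-2 - 1*⅕) - 81)² = (7*(-2 - ⅕) - 81)² = (7*(-11/5) - 81)² = (-77/5 - 81)² = (-482/5)² = 232324/25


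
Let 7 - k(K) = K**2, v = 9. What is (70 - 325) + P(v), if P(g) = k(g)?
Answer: -329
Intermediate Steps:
k(K) = 7 - K**2
P(g) = 7 - g**2
(70 - 325) + P(v) = (70 - 325) + (7 - 1*9**2) = -255 + (7 - 1*81) = -255 + (7 - 81) = -255 - 74 = -329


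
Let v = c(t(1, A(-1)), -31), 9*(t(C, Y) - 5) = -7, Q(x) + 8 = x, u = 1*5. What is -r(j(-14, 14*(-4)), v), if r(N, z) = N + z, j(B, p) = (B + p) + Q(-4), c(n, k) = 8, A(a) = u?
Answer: 74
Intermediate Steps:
u = 5
A(a) = 5
Q(x) = -8 + x
t(C, Y) = 38/9 (t(C, Y) = 5 + (⅑)*(-7) = 5 - 7/9 = 38/9)
v = 8
j(B, p) = -12 + B + p (j(B, p) = (B + p) + (-8 - 4) = (B + p) - 12 = -12 + B + p)
-r(j(-14, 14*(-4)), v) = -((-12 - 14 + 14*(-4)) + 8) = -((-12 - 14 - 56) + 8) = -(-82 + 8) = -1*(-74) = 74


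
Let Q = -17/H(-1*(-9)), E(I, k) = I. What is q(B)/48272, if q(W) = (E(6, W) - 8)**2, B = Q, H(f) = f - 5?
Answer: 1/12068 ≈ 8.2864e-5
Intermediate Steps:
H(f) = -5 + f
Q = -17/4 (Q = -17/(-5 - 1*(-9)) = -17/(-5 + 9) = -17/4 ≈ -4.2500)
B = -17/4 ≈ -4.2500
q(W) = 4 (q(W) = (6 - 8)**2 = (-2)**2 = 4)
q(B)/48272 = 4/48272 = 4*(1/48272) = 1/12068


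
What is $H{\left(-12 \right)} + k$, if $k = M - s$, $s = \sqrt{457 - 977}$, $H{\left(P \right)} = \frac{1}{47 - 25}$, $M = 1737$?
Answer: $\frac{38215}{22} - 2 i \sqrt{130} \approx 1737.0 - 22.803 i$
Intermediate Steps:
$H{\left(P \right)} = \frac{1}{22}$
$s = 2 i \sqrt{130}$ ($s = \sqrt{-520} = 2 i \sqrt{130} \approx 22.803 i$)
$k = 1737 - 2 i \sqrt{130} \approx 1737.0 - 22.803 i$
$H{\left(-12 \right)} + k = \frac{1}{22} + \left(1737 - 2 i \sqrt{130}\right) = \frac{38215}{22} - 2 i \sqrt{130}$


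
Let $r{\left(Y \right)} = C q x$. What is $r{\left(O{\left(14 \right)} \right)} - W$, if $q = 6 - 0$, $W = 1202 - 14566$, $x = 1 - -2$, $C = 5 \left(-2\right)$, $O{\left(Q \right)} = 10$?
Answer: $13184$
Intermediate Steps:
$C = -10$
$x = 3$ ($x = 1 + 2 = 3$)
$W = -13364$ ($W = 1202 - 14566 = -13364$)
$q = 6$ ($q = 6 + 0 = 6$)
$r{\left(Y \right)} = -180$ ($r{\left(Y \right)} = \left(-10\right) 6 \cdot 3 = \left(-60\right) 3 = -180$)
$r{\left(O{\left(14 \right)} \right)} - W = -180 - -13364 = -180 + 13364 = 13184$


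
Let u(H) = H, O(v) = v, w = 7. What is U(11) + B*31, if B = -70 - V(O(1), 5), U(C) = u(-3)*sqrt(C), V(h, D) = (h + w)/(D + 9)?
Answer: -15314/7 - 3*sqrt(11) ≈ -2197.7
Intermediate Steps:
V(h, D) = (7 + h)/(9 + D) (V(h, D) = (h + 7)/(D + 9) = (7 + h)/(9 + D))
U(C) = -3*sqrt(C)
B = -494/7 (B = -70 - (7 + 1)/(9 + 5) = -70 - 8/14 = -70 - 1*4/7 = -70 - 4/7 = -494/7 ≈ -70.571)
U(11) + B*31 = -3*sqrt(11) - 494/7*31 = -3*sqrt(11) - 15314/7 = -15314/7 - 3*sqrt(11)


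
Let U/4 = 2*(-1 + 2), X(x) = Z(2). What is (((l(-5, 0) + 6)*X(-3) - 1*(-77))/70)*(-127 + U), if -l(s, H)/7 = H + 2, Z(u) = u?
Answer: -1037/10 ≈ -103.70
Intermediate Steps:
X(x) = 2
l(s, H) = -14 - 7*H (l(s, H) = -7*(H + 2) = -7*(2 + H) = -14 - 7*H)
U = 8 (U = 4*(2*(-1 + 2)) = 4*(2*1) = 4*2 = 8)
(((l(-5, 0) + 6)*X(-3) - 1*(-77))/70)*(-127 + U) = ((((-14 - 7*0) + 6)*2 - 1*(-77))/70)*(-127 + 8) = ((((-14 + 0) + 6)*2 + 77)*(1/70))*(-119) = (((-14 + 6)*2 + 77)*(1/70))*(-119) = ((-8*2 + 77)*(1/70))*(-119) = ((-16 + 77)*(1/70))*(-119) = (61*(1/70))*(-119) = (61/70)*(-119) = -1037/10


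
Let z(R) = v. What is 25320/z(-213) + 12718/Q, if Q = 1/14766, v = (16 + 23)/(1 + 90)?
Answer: 187853068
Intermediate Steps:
v = 3/7 (v = 39/91 = 39*(1/91) = 3/7 ≈ 0.42857)
z(R) = 3/7
Q = 1/14766 ≈ 6.7723e-5
25320/z(-213) + 12718/Q = 25320/(3/7) + 12718/(1/14766) = 25320*(7/3) + 12718*14766 = 59080 + 187793988 = 187853068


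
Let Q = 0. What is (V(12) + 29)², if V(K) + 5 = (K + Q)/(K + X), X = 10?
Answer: 72900/121 ≈ 602.48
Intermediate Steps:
V(K) = -5 + K/(10 + K) (V(K) = -5 + (K + 0)/(K + 10) = -5 + K/(10 + K))
(V(12) + 29)² = (2*(-25 - 2*12)/(10 + 12) + 29)² = (2*(-25 - 24)/22 + 29)² = (2*(1/22)*(-49) + 29)² = (-49/11 + 29)² = (270/11)² = 72900/121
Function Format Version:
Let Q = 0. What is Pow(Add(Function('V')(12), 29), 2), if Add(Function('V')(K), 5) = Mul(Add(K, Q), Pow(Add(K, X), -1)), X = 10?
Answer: Rational(72900, 121) ≈ 602.48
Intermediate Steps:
Function('V')(K) = Add(-5, Mul(K, Pow(Add(10, K), -1))) (Function('V')(K) = Add(-5, Mul(Add(K, 0), Pow(Add(K, 10), -1))) = Add(-5, Mul(K, Pow(Add(10, K), -1))))
Pow(Add(Function('V')(12), 29), 2) = Pow(Add(Mul(2, Pow(Add(10, 12), -1), Add(-25, Mul(-2, 12))), 29), 2) = Pow(Add(Mul(2, Pow(22, -1), Add(-25, -24)), 29), 2) = Pow(Add(Mul(2, Rational(1, 22), -49), 29), 2) = Pow(Add(Rational(-49, 11), 29), 2) = Pow(Rational(270, 11), 2) = Rational(72900, 121)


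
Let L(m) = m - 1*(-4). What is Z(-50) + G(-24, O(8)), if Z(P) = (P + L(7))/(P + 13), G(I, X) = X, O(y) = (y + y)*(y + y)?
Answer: 9511/37 ≈ 257.05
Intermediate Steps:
L(m) = 4 + m (L(m) = m + 4 = 4 + m)
O(y) = 4*y² (O(y) = (2*y)*(2*y) = 4*y²)
Z(P) = (11 + P)/(13 + P) (Z(P) = (P + (4 + 7))/(P + 13) = (P + 11)/(13 + P) = (11 + P)/(13 + P))
Z(-50) + G(-24, O(8)) = (11 - 50)/(13 - 50) + 4*8² = -39/(-37) + 4*64 = -1/37*(-39) + 256 = 39/37 + 256 = 9511/37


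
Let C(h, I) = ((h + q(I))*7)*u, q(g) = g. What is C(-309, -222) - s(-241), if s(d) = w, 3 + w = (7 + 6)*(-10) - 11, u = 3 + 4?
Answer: -25875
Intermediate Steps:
u = 7
w = -144 (w = -3 + ((7 + 6)*(-10) - 11) = -3 + (13*(-10) - 11) = -3 + (-130 - 11) = -3 - 141 = -144)
s(d) = -144
C(h, I) = 49*I + 49*h (C(h, I) = ((h + I)*7)*7 = ((I + h)*7)*7 = (7*I + 7*h)*7 = 49*I + 49*h)
C(-309, -222) - s(-241) = (49*(-222) + 49*(-309)) - 1*(-144) = (-10878 - 15141) + 144 = -26019 + 144 = -25875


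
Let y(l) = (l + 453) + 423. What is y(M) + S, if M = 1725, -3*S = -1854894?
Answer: 620899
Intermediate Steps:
S = 618298 (S = -⅓*(-1854894) = 618298)
y(l) = 876 + l (y(l) = (453 + l) + 423 = 876 + l)
y(M) + S = (876 + 1725) + 618298 = 2601 + 618298 = 620899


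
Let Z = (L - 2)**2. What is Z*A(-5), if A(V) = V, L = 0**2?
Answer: -20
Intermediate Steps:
L = 0
Z = 4 (Z = (0 - 2)**2 = (-2)**2 = 4)
Z*A(-5) = 4*(-5) = -20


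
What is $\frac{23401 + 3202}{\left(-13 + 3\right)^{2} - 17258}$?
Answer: $- \frac{26603}{17158} \approx -1.5505$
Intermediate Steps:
$\frac{23401 + 3202}{\left(-13 + 3\right)^{2} - 17258} = \frac{26603}{\left(-10\right)^{2} - 17258} = \frac{26603}{100 - 17258} = \frac{26603}{-17158} = 26603 \left(- \frac{1}{17158}\right) = - \frac{26603}{17158}$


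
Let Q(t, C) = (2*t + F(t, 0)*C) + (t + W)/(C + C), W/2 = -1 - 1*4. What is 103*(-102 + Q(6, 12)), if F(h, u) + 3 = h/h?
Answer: -70555/6 ≈ -11759.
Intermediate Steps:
W = -10 (W = 2*(-1 - 1*4) = 2*(-1 - 4) = 2*(-5) = -10)
F(h, u) = -2 (F(h, u) = -3 + h/h = -3 + 1 = -2)
Q(t, C) = -2*C + 2*t + (-10 + t)/(2*C) (Q(t, C) = (2*t - 2*C) + (t - 10)/(C + C) = (-2*C + 2*t) + (-10 + t)/((2*C)) = (-2*C + 2*t) + (-10 + t)*(1/(2*C)) = (-2*C + 2*t) + (-10 + t)/(2*C) = -2*C + 2*t + (-10 + t)/(2*C))
103*(-102 + Q(6, 12)) = 103*(-102 + (½)*(-10 + 6 + 4*12*(6 - 1*12))/12) = 103*(-102 + (½)*(1/12)*(-10 + 6 + 4*12*(6 - 12))) = 103*(-102 + (½)*(1/12)*(-10 + 6 + 4*12*(-6))) = 103*(-102 + (½)*(1/12)*(-10 + 6 - 288)) = 103*(-102 + (½)*(1/12)*(-292)) = 103*(-102 - 73/6) = 103*(-685/6) = -70555/6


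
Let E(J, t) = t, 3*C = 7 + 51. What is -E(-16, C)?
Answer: -58/3 ≈ -19.333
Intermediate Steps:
C = 58/3 (C = (7 + 51)/3 = (1/3)*58 = 58/3 ≈ 19.333)
-E(-16, C) = -1*58/3 = -58/3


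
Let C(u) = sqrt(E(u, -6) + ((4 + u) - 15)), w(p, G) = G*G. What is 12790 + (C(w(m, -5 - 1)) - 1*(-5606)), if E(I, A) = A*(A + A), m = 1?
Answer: 18396 + sqrt(97) ≈ 18406.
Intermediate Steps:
E(I, A) = 2*A**2 (E(I, A) = A*(2*A) = 2*A**2)
w(p, G) = G**2
C(u) = sqrt(61 + u) (C(u) = sqrt(2*(-6)**2 + ((4 + u) - 15)) = sqrt(2*36 + (-11 + u)) = sqrt(72 + (-11 + u)) = sqrt(61 + u))
12790 + (C(w(m, -5 - 1)) - 1*(-5606)) = 12790 + (sqrt(61 + (-5 - 1)**2) - 1*(-5606)) = 12790 + (sqrt(61 + (-6)**2) + 5606) = 12790 + (sqrt(61 + 36) + 5606) = 12790 + (sqrt(97) + 5606) = 12790 + (5606 + sqrt(97)) = 18396 + sqrt(97)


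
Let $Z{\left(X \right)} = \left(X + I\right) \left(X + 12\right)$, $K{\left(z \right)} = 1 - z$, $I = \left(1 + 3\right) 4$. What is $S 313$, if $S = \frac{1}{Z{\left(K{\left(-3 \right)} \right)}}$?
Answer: $\frac{313}{320} \approx 0.97812$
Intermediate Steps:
$I = 16$ ($I = 4 \cdot 4 = 16$)
$Z{\left(X \right)} = \left(12 + X\right) \left(16 + X\right)$ ($Z{\left(X \right)} = \left(X + 16\right) \left(X + 12\right) = \left(16 + X\right) \left(12 + X\right) = \left(12 + X\right) \left(16 + X\right)$)
$S = \frac{1}{320}$ ($S = \frac{1}{192 + \left(1 - -3\right)^{2} + 28 \left(1 - -3\right)} = \frac{1}{192 + \left(1 + 3\right)^{2} + 28 \left(1 + 3\right)} = \frac{1}{192 + 4^{2} + 28 \cdot 4} = \frac{1}{192 + 16 + 112} = \frac{1}{320} \approx 0.003125$)
$S 313 = \frac{1}{320} \cdot 313 = \frac{313}{320}$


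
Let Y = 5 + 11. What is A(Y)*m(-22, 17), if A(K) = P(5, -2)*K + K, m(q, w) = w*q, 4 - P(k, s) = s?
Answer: -41888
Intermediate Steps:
P(k, s) = 4 - s
m(q, w) = q*w
Y = 16
A(K) = 7*K (A(K) = (4 - 1*(-2))*K + K = (4 + 2)*K + K = 6*K + K = 7*K)
A(Y)*m(-22, 17) = (7*16)*(-22*17) = 112*(-374) = -41888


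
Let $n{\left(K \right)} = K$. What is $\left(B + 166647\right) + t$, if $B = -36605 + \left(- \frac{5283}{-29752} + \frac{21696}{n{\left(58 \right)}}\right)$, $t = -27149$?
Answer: $\frac{89099806447}{862808} \approx 1.0327 \cdot 10^{5}$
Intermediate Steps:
$B = - \frac{31260183937}{862808}$ ($B = -36605 + \left(- \frac{5283}{-29752} + \frac{21696}{58}\right) = -36605 + \left(\left(-5283\right) \left(- \frac{1}{29752}\right) + 21696 \cdot \frac{1}{58}\right) = -36605 + \left(\frac{5283}{29752} + \frac{10848}{29}\right) = -36605 + \frac{322902903}{862808} = - \frac{31260183937}{862808} \approx -36231.0$)
$\left(B + 166647\right) + t = \left(- \frac{31260183937}{862808} + 166647\right) - 27149 = \frac{112524180839}{862808} - 27149 = \frac{89099806447}{862808}$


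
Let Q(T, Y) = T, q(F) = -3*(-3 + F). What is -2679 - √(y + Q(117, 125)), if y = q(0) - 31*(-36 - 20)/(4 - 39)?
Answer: -2679 - √1910/5 ≈ -2687.7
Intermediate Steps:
q(F) = 9 - 3*F
y = -203/5 (y = (9 - 3*0) - 31*(-36 - 20)/(4 - 39) = (9 + 0) - (-1736)/(-35) = 9 - (-1736)*(-1)/35 = 9 - 31*8/5 = 9 - 248/5 = -203/5 ≈ -40.600)
-2679 - √(y + Q(117, 125)) = -2679 - √(-203/5 + 117) = -2679 - √(382/5) = -2679 - √1910/5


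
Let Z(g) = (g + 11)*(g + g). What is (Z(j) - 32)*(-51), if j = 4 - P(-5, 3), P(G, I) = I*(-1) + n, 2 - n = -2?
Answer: -2652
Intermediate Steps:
n = 4 (n = 2 - 1*(-2) = 2 + 2 = 4)
P(G, I) = 4 - I (P(G, I) = I*(-1) + 4 = -I + 4 = 4 - I)
j = 3 (j = 4 - (4 - 1*3) = 4 - (4 - 3) = 4 - 1*1 = 4 - 1 = 3)
Z(g) = 2*g*(11 + g) (Z(g) = (11 + g)*(2*g) = 2*g*(11 + g))
(Z(j) - 32)*(-51) = (2*3*(11 + 3) - 32)*(-51) = (2*3*14 - 32)*(-51) = (84 - 32)*(-51) = 52*(-51) = -2652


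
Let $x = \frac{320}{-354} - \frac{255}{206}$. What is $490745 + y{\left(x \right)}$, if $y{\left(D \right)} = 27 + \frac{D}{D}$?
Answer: $490773$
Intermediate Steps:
$x = - \frac{78095}{36462}$ ($x = 320 \left(- \frac{1}{354}\right) - \frac{255}{206} = - \frac{160}{177} - \frac{255}{206} = - \frac{78095}{36462} \approx -2.1418$)
$y{\left(D \right)} = 28$ ($y{\left(D \right)} = 27 + 1 = 28$)
$490745 + y{\left(x \right)} = 490745 + 28 = 490773$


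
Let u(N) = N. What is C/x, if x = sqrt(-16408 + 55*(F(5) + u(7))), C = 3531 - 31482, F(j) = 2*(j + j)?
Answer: 27951*I*sqrt(14923)/14923 ≈ 228.81*I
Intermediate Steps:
F(j) = 4*j (F(j) = 2*(2*j) = 4*j)
C = -27951
x = I*sqrt(14923) (x = sqrt(-16408 + 55*(4*5 + 7)) = sqrt(-16408 + 55*(20 + 7)) = sqrt(-16408 + 55*27) = sqrt(-16408 + 1485) = sqrt(-14923) = I*sqrt(14923) ≈ 122.16*I)
C/x = -27951*(-I*sqrt(14923)/14923) = -(-27951)*I*sqrt(14923)/14923 = 27951*I*sqrt(14923)/14923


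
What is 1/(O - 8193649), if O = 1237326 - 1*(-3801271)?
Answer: -1/3155052 ≈ -3.1695e-7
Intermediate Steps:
O = 5038597 (O = 1237326 + 3801271 = 5038597)
1/(O - 8193649) = 1/(5038597 - 8193649) = 1/(-3155052) = -1/3155052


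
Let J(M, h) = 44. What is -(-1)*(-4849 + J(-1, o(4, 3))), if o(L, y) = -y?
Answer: -4805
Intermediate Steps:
-(-1)*(-4849 + J(-1, o(4, 3))) = -(-1)*(-4849 + 44) = -(-1)*(-4805) = -1*4805 = -4805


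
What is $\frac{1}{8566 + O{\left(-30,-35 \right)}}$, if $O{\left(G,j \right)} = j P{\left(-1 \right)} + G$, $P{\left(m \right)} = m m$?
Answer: $\frac{1}{8501} \approx 0.00011763$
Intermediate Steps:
$P{\left(m \right)} = m^{2}$
$O{\left(G,j \right)} = G + j$ ($O{\left(G,j \right)} = j \left(-1\right)^{2} + G = j 1 + G = j + G = G + j$)
$\frac{1}{8566 + O{\left(-30,-35 \right)}} = \frac{1}{8566 - 65} = \frac{1}{8501}$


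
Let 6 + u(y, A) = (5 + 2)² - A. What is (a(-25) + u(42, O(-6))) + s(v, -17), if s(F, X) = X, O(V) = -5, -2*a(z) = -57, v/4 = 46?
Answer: 119/2 ≈ 59.500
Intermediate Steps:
v = 184 (v = 4*46 = 184)
a(z) = 57/2 (a(z) = -½*(-57) = 57/2)
u(y, A) = 43 - A (u(y, A) = -6 + ((5 + 2)² - A) = -6 + (7² - A) = -6 + (49 - A) = 43 - A)
(a(-25) + u(42, O(-6))) + s(v, -17) = (57/2 + (43 - 1*(-5))) - 17 = (57/2 + (43 + 5)) - 17 = (57/2 + 48) - 17 = 153/2 - 17 = 119/2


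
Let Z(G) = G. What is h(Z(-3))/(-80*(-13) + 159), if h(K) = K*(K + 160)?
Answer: -471/1199 ≈ -0.39283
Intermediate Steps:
h(K) = K*(160 + K)
h(Z(-3))/(-80*(-13) + 159) = (-3*(160 - 3))/(-80*(-13) + 159) = (-3*157)/(1040 + 159) = -471/1199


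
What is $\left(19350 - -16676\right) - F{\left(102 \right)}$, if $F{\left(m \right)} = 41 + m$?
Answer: $35883$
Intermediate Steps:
$\left(19350 - -16676\right) - F{\left(102 \right)} = \left(19350 - -16676\right) - \left(41 + 102\right) = \left(19350 + 16676\right) - 143 = 36026 - 143 = 35883$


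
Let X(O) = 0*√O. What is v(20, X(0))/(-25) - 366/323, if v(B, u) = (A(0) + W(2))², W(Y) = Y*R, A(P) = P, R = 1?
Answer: -10442/8075 ≈ -1.2931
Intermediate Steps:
X(O) = 0
W(Y) = Y (W(Y) = Y*1 = Y)
v(B, u) = 4 (v(B, u) = (0 + 2)² = 2² = 4)
v(20, X(0))/(-25) - 366/323 = 4/(-25) - 366/323 = 4*(-1/25) - 366*1/323 = -4/25 - 366/323 = -10442/8075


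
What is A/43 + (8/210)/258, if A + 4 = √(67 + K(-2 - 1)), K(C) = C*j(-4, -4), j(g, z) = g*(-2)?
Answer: -1258/13545 + √43/43 ≈ 0.059623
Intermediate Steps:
j(g, z) = -2*g
K(C) = 8*C (K(C) = C*(-2*(-4)) = C*8 = 8*C)
A = -4 + √43 (A = -4 + √(67 + 8*(-2 - 1)) = -4 + √(67 + 8*(-3)) = -4 + √(67 - 24) = -4 + √43 ≈ 2.5574)
A/43 + (8/210)/258 = (-4 + √43)/43 + (8/210)/258 = (-4 + √43)*(1/43) + (8*(1/210))*(1/258) = (-4/43 + √43/43) + (4/105)*(1/258) = (-4/43 + √43/43) + 2/13545 = -1258/13545 + √43/43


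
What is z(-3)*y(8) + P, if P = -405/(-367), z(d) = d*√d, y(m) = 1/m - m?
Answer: 405/367 + 189*I*√3/8 ≈ 1.1035 + 40.92*I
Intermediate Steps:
z(d) = d^(3/2)
P = 405/367 (P = -405*(-1/367) = 405/367 ≈ 1.1035)
z(-3)*y(8) + P = (-3)^(3/2)*(1/8 - 1*8) + 405/367 = (-3*I*√3)*(⅛ - 8) + 405/367 = -3*I*√3*(-63/8) + 405/367 = 189*I*√3/8 + 405/367 = 405/367 + 189*I*√3/8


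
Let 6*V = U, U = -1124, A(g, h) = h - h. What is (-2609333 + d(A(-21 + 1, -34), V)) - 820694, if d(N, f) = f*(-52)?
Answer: -10260857/3 ≈ -3.4203e+6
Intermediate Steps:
A(g, h) = 0
V = -562/3 (V = (⅙)*(-1124) = -562/3 ≈ -187.33)
d(N, f) = -52*f
(-2609333 + d(A(-21 + 1, -34), V)) - 820694 = (-2609333 - 52*(-562/3)) - 820694 = (-2609333 + 29224/3) - 820694 = -7798775/3 - 820694 = -10260857/3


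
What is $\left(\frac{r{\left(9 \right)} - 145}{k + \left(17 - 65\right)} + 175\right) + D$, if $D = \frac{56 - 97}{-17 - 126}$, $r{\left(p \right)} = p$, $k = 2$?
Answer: $\frac{586242}{3289} \approx 178.24$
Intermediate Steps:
$D = \frac{41}{143}$ ($D = - \frac{41}{-143} = \left(-41\right) \left(- \frac{1}{143}\right) = \frac{41}{143} \approx 0.28671$)
$\left(\frac{r{\left(9 \right)} - 145}{k + \left(17 - 65\right)} + 175\right) + D = \left(\frac{9 - 145}{2 + \left(17 - 65\right)} + 175\right) + \frac{41}{143} = \left(- \frac{136}{2 + \left(17 - 65\right)} + 175\right) + \frac{41}{143} = \left(- \frac{136}{2 - 48} + 175\right) + \frac{41}{143} = \left(- \frac{136}{-46} + 175\right) + \frac{41}{143} = \left(\left(-136\right) \left(- \frac{1}{46}\right) + 175\right) + \frac{41}{143} = \left(\frac{68}{23} + 175\right) + \frac{41}{143} = \frac{4093}{23} + \frac{41}{143} = \frac{586242}{3289}$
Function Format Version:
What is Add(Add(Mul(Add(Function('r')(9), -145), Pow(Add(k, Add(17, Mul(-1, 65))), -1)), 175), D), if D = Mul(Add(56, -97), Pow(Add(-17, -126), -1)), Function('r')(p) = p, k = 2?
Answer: Rational(586242, 3289) ≈ 178.24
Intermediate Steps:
D = Rational(41, 143) (D = Mul(-41, Pow(-143, -1)) = Mul(-41, Rational(-1, 143)) = Rational(41, 143) ≈ 0.28671)
Add(Add(Mul(Add(Function('r')(9), -145), Pow(Add(k, Add(17, Mul(-1, 65))), -1)), 175), D) = Add(Add(Mul(Add(9, -145), Pow(Add(2, Add(17, Mul(-1, 65))), -1)), 175), Rational(41, 143)) = Add(Add(Mul(-136, Pow(Add(2, Add(17, -65)), -1)), 175), Rational(41, 143)) = Add(Add(Mul(-136, Pow(Add(2, -48), -1)), 175), Rational(41, 143)) = Add(Add(Mul(-136, Pow(-46, -1)), 175), Rational(41, 143)) = Add(Add(Mul(-136, Rational(-1, 46)), 175), Rational(41, 143)) = Add(Add(Rational(68, 23), 175), Rational(41, 143)) = Add(Rational(4093, 23), Rational(41, 143)) = Rational(586242, 3289)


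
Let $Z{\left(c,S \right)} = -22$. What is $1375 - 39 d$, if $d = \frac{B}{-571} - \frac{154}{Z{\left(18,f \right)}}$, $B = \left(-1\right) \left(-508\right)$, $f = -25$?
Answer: $\frac{649054}{571} \approx 1136.7$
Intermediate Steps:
$B = 508$
$d = \frac{3489}{571}$ ($d = \frac{508}{-571} - \frac{154}{-22} = 508 \left(- \frac{1}{571}\right) - -7 = - \frac{508}{571} + 7 = \frac{3489}{571} \approx 6.1103$)
$1375 - 39 d = 1375 - \frac{136071}{571} = \frac{649054}{571}$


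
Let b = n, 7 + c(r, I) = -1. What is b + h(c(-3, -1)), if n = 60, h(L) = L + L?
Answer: 44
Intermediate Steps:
c(r, I) = -8 (c(r, I) = -7 - 1 = -8)
h(L) = 2*L
b = 60
b + h(c(-3, -1)) = 60 + 2*(-8) = 60 - 16 = 44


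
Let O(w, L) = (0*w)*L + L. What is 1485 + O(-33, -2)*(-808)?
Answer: 3101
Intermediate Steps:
O(w, L) = L (O(w, L) = 0*L + L = 0 + L = L)
1485 + O(-33, -2)*(-808) = 1485 - 2*(-808) = 1485 + 1616 = 3101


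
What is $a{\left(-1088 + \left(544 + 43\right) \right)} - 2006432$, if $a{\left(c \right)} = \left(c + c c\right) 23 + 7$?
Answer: $3755075$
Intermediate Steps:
$a{\left(c \right)} = 7 + 23 c + 23 c^{2}$ ($a{\left(c \right)} = \left(c + c^{2}\right) 23 + 7 = \left(23 c + 23 c^{2}\right) + 7 = 7 + 23 c + 23 c^{2}$)
$a{\left(-1088 + \left(544 + 43\right) \right)} - 2006432 = \left(7 + 23 \left(-1088 + \left(544 + 43\right)\right) + 23 \left(-1088 + \left(544 + 43\right)\right)^{2}\right) - 2006432 = \left(7 + 23 \left(-1088 + 587\right) + 23 \left(-1088 + 587\right)^{2}\right) - 2006432 = \left(7 + 23 \left(-501\right) + 23 \left(-501\right)^{2}\right) - 2006432 = \left(7 - 11523 + 23 \cdot 251001\right) - 2006432 = \left(7 - 11523 + 5773023\right) - 2006432 = 5761507 - 2006432 = 3755075$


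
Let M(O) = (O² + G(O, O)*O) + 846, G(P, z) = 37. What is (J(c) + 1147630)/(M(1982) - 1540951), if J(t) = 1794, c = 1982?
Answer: 1149424/2461553 ≈ 0.46695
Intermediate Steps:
M(O) = 846 + O² + 37*O (M(O) = (O² + 37*O) + 846 = 846 + O² + 37*O)
(J(c) + 1147630)/(M(1982) - 1540951) = (1794 + 1147630)/((846 + 1982² + 37*1982) - 1540951) = 1149424/((846 + 3928324 + 73334) - 1540951) = 1149424/(4002504 - 1540951) = 1149424/2461553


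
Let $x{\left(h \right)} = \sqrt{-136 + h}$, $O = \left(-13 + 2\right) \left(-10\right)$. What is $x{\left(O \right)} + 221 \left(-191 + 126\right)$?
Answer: $-14365 + i \sqrt{26} \approx -14365.0 + 5.099 i$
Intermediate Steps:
$O = 110$ ($O = \left(-11\right) \left(-10\right) = 110$)
$x{\left(O \right)} + 221 \left(-191 + 126\right) = \sqrt{-136 + 110} + 221 \left(-191 + 126\right) = \sqrt{-26} + 221 \left(-65\right) = i \sqrt{26} - 14365 = -14365 + i \sqrt{26}$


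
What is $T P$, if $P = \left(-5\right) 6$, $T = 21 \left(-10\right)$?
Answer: $6300$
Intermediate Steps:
$T = -210$
$P = -30$
$T P = \left(-210\right) \left(-30\right) = 6300$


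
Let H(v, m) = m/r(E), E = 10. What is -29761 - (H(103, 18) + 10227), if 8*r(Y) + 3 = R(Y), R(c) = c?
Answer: -280060/7 ≈ -40009.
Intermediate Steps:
r(Y) = -3/8 + Y/8
H(v, m) = 8*m/7 (H(v, m) = m/(-3/8 + (⅛)*10) = m/(-3/8 + 5/4) = m/(7/8) = m*(8/7) = 8*m/7)
-29761 - (H(103, 18) + 10227) = -29761 - ((8/7)*18 + 10227) = -29761 - (144/7 + 10227) = -29761 - 1*71733/7 = -29761 - 71733/7 = -280060/7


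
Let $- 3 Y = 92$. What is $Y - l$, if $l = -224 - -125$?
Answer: $\frac{205}{3} \approx 68.333$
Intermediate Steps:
$Y = - \frac{92}{3}$ ($Y = \left(- \frac{1}{3}\right) 92 = - \frac{92}{3} \approx -30.667$)
$l = -99$ ($l = -224 + 125 = -99$)
$Y - l = - \frac{92}{3} - -99 = - \frac{92}{3} + 99 = \frac{205}{3}$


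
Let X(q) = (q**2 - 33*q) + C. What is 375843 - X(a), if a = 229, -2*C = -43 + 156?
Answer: 662031/2 ≈ 3.3102e+5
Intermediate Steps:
C = -113/2 (C = -(-43 + 156)/2 = -1/2*113 = -113/2 ≈ -56.500)
X(q) = -113/2 + q**2 - 33*q (X(q) = (q**2 - 33*q) - 113/2 = -113/2 + q**2 - 33*q)
375843 - X(a) = 375843 - (-113/2 + 229**2 - 33*229) = 375843 - (-113/2 + 52441 - 7557) = 375843 - 1*89655/2 = 375843 - 89655/2 = 662031/2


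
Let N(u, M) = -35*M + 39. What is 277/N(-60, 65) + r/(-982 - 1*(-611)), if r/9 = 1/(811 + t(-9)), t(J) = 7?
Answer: -42041765/339288404 ≈ -0.12391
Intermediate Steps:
N(u, M) = 39 - 35*M
r = 9/818 (r = 9/(811 + 7) = 9/818 ≈ 0.011002)
277/N(-60, 65) + r/(-982 - 1*(-611)) = 277/(39 - 35*65) + 9/(818*(-982 - 1*(-611))) = 277/(39 - 2275) + 9/(818*(-982 + 611)) = 277/(-2236) + (9/818)/(-371) = 277*(-1/2236) + (9/818)*(-1/371) = -277/2236 - 9/303478 = -42041765/339288404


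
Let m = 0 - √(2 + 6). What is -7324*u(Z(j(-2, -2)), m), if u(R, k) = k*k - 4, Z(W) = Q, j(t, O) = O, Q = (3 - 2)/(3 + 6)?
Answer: -29296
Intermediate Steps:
Q = ⅑ (Q = 1/9 = 1*(⅑) = ⅑ ≈ 0.11111)
Z(W) = ⅑
m = -2*√2 (m = 0 - √8 = 0 - 2*√2 = -2*√2 ≈ -2.8284)
u(R, k) = -4 + k² (u(R, k) = k² - 4 = -4 + k²)
-7324*u(Z(j(-2, -2)), m) = -7324*(-4 + (-2*√2)²) = -7324*(-4 + 8) = -7324*4 = -29296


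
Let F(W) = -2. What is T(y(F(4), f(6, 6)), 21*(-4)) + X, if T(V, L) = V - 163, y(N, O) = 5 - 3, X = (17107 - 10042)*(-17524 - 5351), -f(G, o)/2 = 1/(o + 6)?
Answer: -161612036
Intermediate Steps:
f(G, o) = -2/(6 + o) (f(G, o) = -2/(o + 6) = -2/(6 + o))
X = -161611875 (X = 7065*(-22875) = -161611875)
y(N, O) = 2
T(V, L) = -163 + V
T(y(F(4), f(6, 6)), 21*(-4)) + X = (-163 + 2) - 161611875 = -161 - 161611875 = -161612036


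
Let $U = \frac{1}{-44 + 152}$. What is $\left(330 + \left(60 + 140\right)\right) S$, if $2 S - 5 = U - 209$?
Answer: $- \frac{5838215}{108} \approx -54058.0$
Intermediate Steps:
$U = \frac{1}{108} \approx 0.0092593$
$S = - \frac{22031}{216}$ ($S = \frac{5}{2} + \frac{\frac{1}{108} - 209}{2} = \frac{5}{2} + \frac{1}{2} \left(- \frac{22571}{108}\right) = \frac{5}{2} - \frac{22571}{216} = - \frac{22031}{216} \approx -102.0$)
$\left(330 + \left(60 + 140\right)\right) S = \left(330 + \left(60 + 140\right)\right) \left(- \frac{22031}{216}\right) = \left(330 + 200\right) \left(- \frac{22031}{216}\right) = 530 \left(- \frac{22031}{216}\right) = - \frac{5838215}{108}$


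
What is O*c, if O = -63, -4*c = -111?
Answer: -6993/4 ≈ -1748.3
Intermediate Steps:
c = 111/4 (c = -¼*(-111) = 111/4 ≈ 27.750)
O*c = -63*111/4 = -6993/4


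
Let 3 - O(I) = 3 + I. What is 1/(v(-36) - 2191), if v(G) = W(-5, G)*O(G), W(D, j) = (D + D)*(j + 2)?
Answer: 1/10049 ≈ 9.9512e-5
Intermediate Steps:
W(D, j) = 2*D*(2 + j) (W(D, j) = (2*D)*(2 + j) = 2*D*(2 + j))
O(I) = -I (O(I) = 3 - (3 + I) = 3 + (-3 - I) = -I)
v(G) = -G*(-20 - 10*G) (v(G) = (2*(-5)*(2 + G))*(-G) = (-20 - 10*G)*(-G) = -G*(-20 - 10*G))
1/(v(-36) - 2191) = 1/(10*(-36)*(2 - 36) - 2191) = 1/(10*(-36)*(-34) - 2191) = 1/(12240 - 2191) = 1/10049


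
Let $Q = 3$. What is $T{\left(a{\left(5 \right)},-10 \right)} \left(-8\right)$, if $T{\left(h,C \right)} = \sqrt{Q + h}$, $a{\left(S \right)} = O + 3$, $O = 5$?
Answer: $- 8 \sqrt{11} \approx -26.533$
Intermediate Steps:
$a{\left(S \right)} = 8$ ($a{\left(S \right)} = 5 + 3 = 8$)
$T{\left(h,C \right)} = \sqrt{3 + h}$
$T{\left(a{\left(5 \right)},-10 \right)} \left(-8\right) = \sqrt{3 + 8} \left(-8\right) = \sqrt{11} \left(-8\right) = - 8 \sqrt{11}$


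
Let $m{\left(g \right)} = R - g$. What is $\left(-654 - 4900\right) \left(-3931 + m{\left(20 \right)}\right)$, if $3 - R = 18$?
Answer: $22027164$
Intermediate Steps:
$R = -15$ ($R = 3 - 18 = -15$)
$m{\left(g \right)} = -15 - g$
$\left(-654 - 4900\right) \left(-3931 + m{\left(20 \right)}\right) = \left(-654 - 4900\right) \left(-3931 - 35\right) = - 5554 \left(-3931 - 35\right) = \left(-5554\right) \left(-3966\right) = 22027164$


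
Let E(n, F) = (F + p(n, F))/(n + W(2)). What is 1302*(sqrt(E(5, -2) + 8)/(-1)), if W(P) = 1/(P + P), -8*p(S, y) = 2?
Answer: -186*sqrt(371) ≈ -3582.6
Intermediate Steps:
p(S, y) = -1/4 (p(S, y) = -1/8*2 = -1/4)
W(P) = 1/(2*P)
E(n, F) = (-1/4 + F)/(1/4 + n) (E(n, F) = (F - 1/4)/(n + (1/2)/2) = (-1/4 + F)/(n + (1/2)*(1/2)) = (-1/4 + F)/(n + 1/4) = (-1/4 + F)/(1/4 + n))
1302*(sqrt(E(5, -2) + 8)/(-1)) = 1302*(sqrt((-1 + 4*(-2))/(1 + 4*5) + 8)/(-1)) = 1302*(sqrt((-1 - 8)/(1 + 20) + 8)*(-1)) = 1302*(sqrt(-9/21 + 8)*(-1)) = 1302*(sqrt((1/21)*(-9) + 8)*(-1)) = 1302*(sqrt(-3/7 + 8)*(-1)) = 1302*(sqrt(53/7)*(-1)) = 1302*((sqrt(371)/7)*(-1)) = 1302*(-sqrt(371)/7) = -186*sqrt(371)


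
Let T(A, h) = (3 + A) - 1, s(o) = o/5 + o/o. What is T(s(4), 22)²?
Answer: 361/25 ≈ 14.440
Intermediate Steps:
s(o) = 1 + o/5 (s(o) = o*(⅕) + 1 = o/5 + 1 = 1 + o/5)
T(A, h) = 2 + A
T(s(4), 22)² = (2 + (1 + (⅕)*4))² = (2 + (1 + ⅘))² = (2 + 9/5)² = (19/5)² = 361/25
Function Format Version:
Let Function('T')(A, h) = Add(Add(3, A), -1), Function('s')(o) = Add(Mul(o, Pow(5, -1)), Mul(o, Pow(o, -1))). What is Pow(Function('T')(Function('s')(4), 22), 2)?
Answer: Rational(361, 25) ≈ 14.440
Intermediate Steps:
Function('s')(o) = Add(1, Mul(Rational(1, 5), o)) (Function('s')(o) = Add(Mul(o, Rational(1, 5)), 1) = Add(Mul(Rational(1, 5), o), 1) = Add(1, Mul(Rational(1, 5), o)))
Function('T')(A, h) = Add(2, A)
Pow(Function('T')(Function('s')(4), 22), 2) = Pow(Add(2, Add(1, Mul(Rational(1, 5), 4))), 2) = Pow(Add(2, Add(1, Rational(4, 5))), 2) = Pow(Add(2, Rational(9, 5)), 2) = Pow(Rational(19, 5), 2) = Rational(361, 25)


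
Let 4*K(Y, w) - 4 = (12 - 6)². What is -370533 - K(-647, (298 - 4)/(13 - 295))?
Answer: -370543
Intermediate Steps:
K(Y, w) = 10 (K(Y, w) = 1 + (12 - 6)²/4 = 1 + (¼)*6² = 1 + (¼)*36 = 1 + 9 = 10)
-370533 - K(-647, (298 - 4)/(13 - 295)) = -370533 - 1*10 = -370533 - 10 = -370543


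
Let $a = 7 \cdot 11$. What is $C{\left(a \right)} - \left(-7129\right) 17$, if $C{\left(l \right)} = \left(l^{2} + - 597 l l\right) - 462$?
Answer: $-3412953$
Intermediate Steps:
$a = 77$
$C{\left(l \right)} = -462 - 596 l^{2}$ ($C{\left(l \right)} = \left(l^{2} - 597 l^{2}\right) - 462 = - 596 l^{2} - 462 = -462 - 596 l^{2}$)
$C{\left(a \right)} - \left(-7129\right) 17 = \left(-462 - 596 \cdot 77^{2}\right) - \left(-7129\right) 17 = \left(-462 - 3533684\right) - -121193 = \left(-462 - 3533684\right) + 121193 = -3534146 + 121193 = -3412953$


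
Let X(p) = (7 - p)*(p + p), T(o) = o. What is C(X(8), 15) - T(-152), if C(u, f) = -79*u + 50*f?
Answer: 2166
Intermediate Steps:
X(p) = 2*p*(7 - p) (X(p) = (7 - p)*(2*p) = 2*p*(7 - p))
C(X(8), 15) - T(-152) = (-158*8*(7 - 1*8) + 50*15) - 1*(-152) = (-158*8*(7 - 8) + 750) + 152 = (-158*8*(-1) + 750) + 152 = (-79*(-16) + 750) + 152 = (1264 + 750) + 152 = 2014 + 152 = 2166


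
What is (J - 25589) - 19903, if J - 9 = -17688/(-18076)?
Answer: -205533255/4519 ≈ -45482.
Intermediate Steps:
J = 45093/4519 (J = 9 - 17688/(-18076) = 9 - 17688*(-1/18076) = 9 + 4422/4519 = 45093/4519 ≈ 9.9785)
(J - 25589) - 19903 = (45093/4519 - 25589) - 19903 = -115591598/4519 - 19903 = -205533255/4519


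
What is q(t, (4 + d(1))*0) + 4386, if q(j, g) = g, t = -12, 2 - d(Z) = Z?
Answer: 4386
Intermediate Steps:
d(Z) = 2 - Z
q(t, (4 + d(1))*0) + 4386 = (4 + (2 - 1*1))*0 + 4386 = (4 + (2 - 1))*0 + 4386 = (4 + 1)*0 + 4386 = 5*0 + 4386 = 0 + 4386 = 4386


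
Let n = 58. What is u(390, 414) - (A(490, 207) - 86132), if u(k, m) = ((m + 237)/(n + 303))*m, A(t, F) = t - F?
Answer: 31261003/361 ≈ 86596.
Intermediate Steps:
u(k, m) = m*(237/361 + m/361) (u(k, m) = ((m + 237)/(58 + 303))*m = ((237 + m)/361)*m = ((237 + m)*(1/361))*m = (237/361 + m/361)*m = m*(237/361 + m/361))
u(390, 414) - (A(490, 207) - 86132) = (1/361)*414*(237 + 414) - ((490 - 1*207) - 86132) = (1/361)*414*651 - ((490 - 207) - 86132) = 269514/361 - (283 - 86132) = 269514/361 - 1*(-85849) = 269514/361 + 85849 = 31261003/361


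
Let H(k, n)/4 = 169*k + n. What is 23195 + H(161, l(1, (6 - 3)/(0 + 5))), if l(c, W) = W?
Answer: 660167/5 ≈ 1.3203e+5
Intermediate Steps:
H(k, n) = 4*n + 676*k (H(k, n) = 4*(169*k + n) = 4*(n + 169*k) = 4*n + 676*k)
23195 + H(161, l(1, (6 - 3)/(0 + 5))) = 23195 + (4*((6 - 3)/(0 + 5)) + 676*161) = 23195 + (4*(3/5) + 108836) = 23195 + (4*(3*(⅕)) + 108836) = 23195 + (4*(⅗) + 108836) = 23195 + (12/5 + 108836) = 23195 + 544192/5 = 660167/5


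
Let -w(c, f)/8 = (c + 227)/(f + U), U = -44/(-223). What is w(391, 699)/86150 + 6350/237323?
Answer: 42517660698562/1593931770730225 ≈ 0.026675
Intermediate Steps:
U = 44/223 (U = -44*(-1/223) = 44/223 ≈ 0.19731)
w(c, f) = -8*(227 + c)/(44/223 + f) (w(c, f) = -8*(c + 227)/(f + 44/223) = -8*(227 + c)/(44/223 + f))
w(391, 699)/86150 + 6350/237323 = (1784*(-227 - 1*391)/(44 + 223*699))/86150 + 6350/237323 = (1784*(-227 - 391)/(44 + 155877))*(1/86150) + 6350*(1/237323) = (1784*(-618)/155921)*(1/86150) + 6350/237323 = (1784*(1/155921)*(-618))*(1/86150) + 6350/237323 = -1102512/155921*1/86150 + 6350/237323 = -551256/6716297075 + 6350/237323 = 42517660698562/1593931770730225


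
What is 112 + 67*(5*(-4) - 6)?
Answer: -1630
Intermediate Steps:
112 + 67*(5*(-4) - 6) = 112 + 67*(-20 - 6) = 112 + 67*(-26) = 112 - 1742 = -1630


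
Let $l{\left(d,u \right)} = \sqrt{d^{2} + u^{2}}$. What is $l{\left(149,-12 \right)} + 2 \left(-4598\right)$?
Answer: $-9196 + \sqrt{22345} \approx -9046.5$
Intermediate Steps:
$l{\left(149,-12 \right)} + 2 \left(-4598\right) = \sqrt{149^{2} + \left(-12\right)^{2}} + 2 \left(-4598\right) = \sqrt{22201 + 144} - 9196 = \sqrt{22345} - 9196 = -9196 + \sqrt{22345}$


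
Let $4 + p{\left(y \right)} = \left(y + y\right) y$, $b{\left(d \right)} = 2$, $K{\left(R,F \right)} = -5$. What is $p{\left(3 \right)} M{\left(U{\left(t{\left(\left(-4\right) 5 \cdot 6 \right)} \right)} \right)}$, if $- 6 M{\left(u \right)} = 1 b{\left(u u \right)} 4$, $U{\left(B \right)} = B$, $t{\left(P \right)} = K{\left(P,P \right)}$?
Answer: $- \frac{56}{3} \approx -18.667$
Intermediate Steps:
$t{\left(P \right)} = -5$
$p{\left(y \right)} = -4 + 2 y^{2}$ ($p{\left(y \right)} = -4 + \left(y + y\right) y = -4 + 2 y y = -4 + 2 y^{2}$)
$M{\left(u \right)} = - \frac{4}{3}$ ($M{\left(u \right)} = - \frac{1 \cdot 2 \cdot 4}{6} = - \frac{2 \cdot 4}{6} = \left(- \frac{1}{6}\right) 8 = - \frac{4}{3}$)
$p{\left(3 \right)} M{\left(U{\left(t{\left(\left(-4\right) 5 \cdot 6 \right)} \right)} \right)} = \left(-4 + 2 \cdot 3^{2}\right) \left(- \frac{4}{3}\right) = \left(-4 + 2 \cdot 9\right) \left(- \frac{4}{3}\right) = \left(-4 + 18\right) \left(- \frac{4}{3}\right) = 14 \left(- \frac{4}{3}\right) = - \frac{56}{3}$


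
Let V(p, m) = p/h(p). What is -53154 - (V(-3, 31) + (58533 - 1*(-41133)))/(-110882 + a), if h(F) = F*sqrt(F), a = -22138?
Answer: -392802523/7390 - I*sqrt(3)/399060 ≈ -53153.0 - 4.3403e-6*I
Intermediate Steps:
h(F) = F**(3/2)
V(p, m) = 1/sqrt(p) (V(p, m) = p/(p**(3/2)) = p/p**(3/2) = 1/sqrt(p))
-53154 - (V(-3, 31) + (58533 - 1*(-41133)))/(-110882 + a) = -53154 - (1/sqrt(-3) + (58533 - 1*(-41133)))/(-110882 - 22138) = -53154 - (-I*sqrt(3)/3 + (58533 + 41133))/(-133020) = -53154 - (-I*sqrt(3)/3 + 99666)*(-1)/133020 = -53154 - (99666 - I*sqrt(3)/3)*(-1)/133020 = -53154 - (-5537/7390 + I*sqrt(3)/399060) = -53154 + (5537/7390 - I*sqrt(3)/399060) = -392802523/7390 - I*sqrt(3)/399060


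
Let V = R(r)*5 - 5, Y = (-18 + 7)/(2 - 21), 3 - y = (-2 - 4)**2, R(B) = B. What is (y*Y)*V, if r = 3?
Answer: -3630/19 ≈ -191.05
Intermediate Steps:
y = -33 (y = 3 - (-2 - 4)**2 = 3 - 1*(-6)**2 = 3 - 1*36 = 3 - 36 = -33)
Y = 11/19 (Y = -11/(-19) = -11*(-1/19) = 11/19 ≈ 0.57895)
V = 10 (V = 3*5 - 5 = 15 - 5 = 10)
(y*Y)*V = -33*11/19*10 = -363/19*10 = -3630/19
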